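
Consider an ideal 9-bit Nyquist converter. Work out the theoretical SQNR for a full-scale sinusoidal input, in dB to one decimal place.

55.9 dB

SNR ≈ 6.02·N + 1.76 dB = 6.02·9 + 1.76 = 55.94 dB.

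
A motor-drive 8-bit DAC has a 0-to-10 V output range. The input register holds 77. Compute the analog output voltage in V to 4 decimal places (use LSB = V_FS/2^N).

LSB = 10 V / 2^8 = 39.062 mV.
V_out = 0 + 77 × 0.0390625 V = 3.00781 V.

3.0078 V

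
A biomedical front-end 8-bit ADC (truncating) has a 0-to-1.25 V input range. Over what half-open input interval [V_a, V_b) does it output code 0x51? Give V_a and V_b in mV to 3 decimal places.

LSB = 1.25/2^8 = 4.883 mV.
Code 0x51 = 81 decimal.
V_a = V_low + 81·LSB = 0.395508 V; V_b = V_low + 82·LSB = 0.400391 V.

[395.508 mV, 400.391 mV)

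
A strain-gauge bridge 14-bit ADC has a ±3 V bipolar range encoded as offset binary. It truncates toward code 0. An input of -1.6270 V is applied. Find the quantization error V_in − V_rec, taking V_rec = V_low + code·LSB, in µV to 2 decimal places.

75.20 µV

LSB = 6/2^14 = 366.21 µV.
(-1.6270 − (−3))/0.000366211 = 3749.2053; ⌊·⌋ gives code 3749.
Reconstructed: -1.6270752 V.
V_in − V_rec = 7.51953e-05 V = 75.20 µV.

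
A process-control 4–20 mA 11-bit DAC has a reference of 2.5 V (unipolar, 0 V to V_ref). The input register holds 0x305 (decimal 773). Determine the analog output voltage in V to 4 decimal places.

LSB = 2.5 V / 2^11 = 1.221 mV.
Code 0x305 = 773 decimal.
V_out = 0 + 773 × 0.0012207 V = 0.943604 V.

0.9436 V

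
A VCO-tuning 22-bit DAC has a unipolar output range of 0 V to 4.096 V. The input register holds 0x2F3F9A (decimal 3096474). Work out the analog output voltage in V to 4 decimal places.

3.0239 V

LSB = 4.096 V / 2^22 = 0.98 µV.
Code 0x2F3F9A = 3096474 decimal.
V_out = 0 + 3096474 × 9.76563e-07 V = 3.0239 V.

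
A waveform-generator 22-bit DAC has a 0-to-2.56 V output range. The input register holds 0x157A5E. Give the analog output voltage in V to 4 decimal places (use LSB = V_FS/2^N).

0.8591 V

LSB = 2.56 V / 2^22 = 0.61 µV.
Code 0x157A5E = 1407582 decimal.
V_out = 0 + 1407582 × 6.10352e-07 V = 0.85912 V.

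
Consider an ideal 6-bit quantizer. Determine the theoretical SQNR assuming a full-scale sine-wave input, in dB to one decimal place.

37.9 dB

SNR ≈ 6.02·N + 1.76 dB = 6.02·6 + 1.76 = 37.88 dB.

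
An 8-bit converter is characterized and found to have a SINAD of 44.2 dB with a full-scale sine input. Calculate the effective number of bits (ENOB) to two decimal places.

7.05 bits

ENOB = (SINAD − 1.76) / 6.02 = (44.2 − 1.76)/6.02 = 7.050.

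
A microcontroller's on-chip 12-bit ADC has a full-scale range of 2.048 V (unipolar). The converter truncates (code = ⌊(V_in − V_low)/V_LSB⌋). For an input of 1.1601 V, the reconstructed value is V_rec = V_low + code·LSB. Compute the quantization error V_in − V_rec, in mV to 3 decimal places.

Step size: 2.048 V ÷ 2^12 = 0.500 mV.
(V_in − V_low)/LSB = (1.1601 − 0)/0.0005 = 2320.2000 → code 2320 (floor).
Code 2320 maps back to 0 + 2320×0.0005 V = 1.16 V.
Difference: 0.0001 V → 0.100 mV.

0.100 mV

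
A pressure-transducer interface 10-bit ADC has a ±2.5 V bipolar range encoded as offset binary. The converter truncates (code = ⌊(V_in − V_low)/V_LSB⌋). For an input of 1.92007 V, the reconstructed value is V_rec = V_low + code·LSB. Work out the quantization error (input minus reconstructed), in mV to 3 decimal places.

1.125 mV

One LSB is 5 V / 1024 = 4.883 mV.
(V_in − V_low)/LSB = (1.92007 − (−2.5))/0.00488281 = 905.2303 → code 905 (floor).
Reconstructed: 1.9189453 V.
V_in − V_rec = 0.00112469 V = 1.125 mV.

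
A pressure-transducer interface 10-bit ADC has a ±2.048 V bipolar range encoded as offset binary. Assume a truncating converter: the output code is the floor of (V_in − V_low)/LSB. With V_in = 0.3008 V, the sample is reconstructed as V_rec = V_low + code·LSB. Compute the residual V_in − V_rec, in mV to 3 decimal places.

Step size: 4.096 V ÷ 2^10 = 4.000 mV.
(V_in − V_low)/LSB = (0.3008 − (−2.048))/0.004 = 587.2000 → code 587 (floor).
Code 587 maps back to (−2.048) + 587×0.004 V = 0.3 V.
V_in − V_rec = 0.0008 V = 0.800 mV.

0.800 mV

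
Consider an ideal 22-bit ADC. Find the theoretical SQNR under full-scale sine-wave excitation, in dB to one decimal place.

SNR ≈ 6.02·N + 1.76 dB = 6.02·22 + 1.76 = 134.20 dB.

134.2 dB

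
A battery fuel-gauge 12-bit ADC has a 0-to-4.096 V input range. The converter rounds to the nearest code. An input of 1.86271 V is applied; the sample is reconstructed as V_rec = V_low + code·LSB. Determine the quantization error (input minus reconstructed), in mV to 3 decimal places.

Step size: 4.096 V ÷ 2^12 = 1.000 mV.
(V_in − V_low)/LSB = (1.86271 − 0)/0.001 = 1862.7100 → code 1863 (round).
Code 1863 maps back to 0 + 1863×0.001 V = 1.863 V.
Difference: -0.00029 V → -0.290 mV.

-0.290 mV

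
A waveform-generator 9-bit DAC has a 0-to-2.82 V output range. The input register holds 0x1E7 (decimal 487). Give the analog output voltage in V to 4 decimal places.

2.6823 V

LSB = 2.82 V / 2^9 = 5.508 mV.
Code 0x1E7 = 487 decimal.
V_out = 0 + 487 × 0.00550781 V = 2.6823 V.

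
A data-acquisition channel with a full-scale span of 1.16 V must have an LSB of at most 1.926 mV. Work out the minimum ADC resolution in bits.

Number of steps required ≥ 1.16 V / 1.926 mV = 602.28.
Need 2^N ≥ 602.28; 2^9 = 512, 2^10 = 1024.
Minimum N = 10.

10 bits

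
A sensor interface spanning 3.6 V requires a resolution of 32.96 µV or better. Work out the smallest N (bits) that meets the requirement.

17 bits

Number of steps required ≥ 3.6 V / 32.96 µV = 109223.30.
Need 2^N ≥ 109223.30; 2^16 = 65536, 2^17 = 131072.
Minimum N = 17.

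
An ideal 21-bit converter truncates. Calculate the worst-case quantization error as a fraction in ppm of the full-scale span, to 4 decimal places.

Truncating → worst-case error = 1 LSB = V_FS/2^21, so 1e+06/2097152 = 0.476837 ppm of full scale.

0.4768 ppm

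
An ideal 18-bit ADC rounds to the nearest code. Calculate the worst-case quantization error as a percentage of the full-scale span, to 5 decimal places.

Rounding → worst-case error = ½ LSB = V_FS/2^19, so 100/524288 = 0.000190735 % of full scale.

0.00019 %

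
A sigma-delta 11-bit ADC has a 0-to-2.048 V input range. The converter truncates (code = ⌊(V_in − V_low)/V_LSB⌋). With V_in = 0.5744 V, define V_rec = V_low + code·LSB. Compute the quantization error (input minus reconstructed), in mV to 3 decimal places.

One LSB is 2.048 V / 2048 = 1.000 mV.
(V_in − V_low)/LSB = (0.5744 − 0)/0.001 = 574.4000 → code 574 (floor).
Reconstructed: 0.574 V.
V_in − V_rec = 0.0004 V = 0.400 mV.

0.400 mV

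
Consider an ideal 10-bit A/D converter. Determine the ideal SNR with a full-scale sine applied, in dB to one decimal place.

62.0 dB

SNR ≈ 6.02·N + 1.76 dB = 6.02·10 + 1.76 = 61.96 dB.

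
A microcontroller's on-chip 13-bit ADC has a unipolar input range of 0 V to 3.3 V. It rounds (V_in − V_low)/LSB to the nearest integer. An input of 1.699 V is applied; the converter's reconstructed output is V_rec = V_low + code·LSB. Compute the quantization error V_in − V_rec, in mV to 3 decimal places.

LSB = 3.3/2^13 = 402.83 µV.
(1.699 − 0)/0.000402832 = 4217.6388; round gives code 4218.
Reconstructed: 1.6991455 V.
Difference: -0.000145508 V → -0.146 mV.

-0.146 mV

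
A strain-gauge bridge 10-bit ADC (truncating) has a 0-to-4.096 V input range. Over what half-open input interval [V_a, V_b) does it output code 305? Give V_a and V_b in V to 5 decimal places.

[1.22000 V, 1.22400 V)

LSB = 4.096/2^10 = 4.000 mV.
V_a = V_low + 305·LSB = 1.22 V; V_b = V_low + 306·LSB = 1.224 V.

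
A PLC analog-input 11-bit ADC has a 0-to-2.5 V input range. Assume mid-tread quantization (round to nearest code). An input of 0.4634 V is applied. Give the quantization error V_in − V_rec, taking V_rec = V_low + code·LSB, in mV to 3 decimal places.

-0.467 mV

One LSB is 2.5 V / 2048 = 1.221 mV.
Scaled input = 379.6173 LSBs, so code = 380.
V_rec = 0 + 380·0.0012207 = 0.46386719 V.
Error = 0.4634 − 0.46386719 = -0.000467187 V = -0.467 mV.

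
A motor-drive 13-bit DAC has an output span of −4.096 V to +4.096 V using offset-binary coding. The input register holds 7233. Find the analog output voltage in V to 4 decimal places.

LSB = 8.192 V / 2^13 = 1.000 mV.
V_out = (−4.096) + 7233 × 0.001 V = 3.137 V.

3.1370 V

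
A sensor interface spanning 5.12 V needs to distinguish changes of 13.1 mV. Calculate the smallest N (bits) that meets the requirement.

9 bits

Number of steps required ≥ 5.12 V / 13.1 mV = 390.84.
Need 2^N ≥ 390.84; 2^8 = 256, 2^9 = 512.
Minimum N = 9.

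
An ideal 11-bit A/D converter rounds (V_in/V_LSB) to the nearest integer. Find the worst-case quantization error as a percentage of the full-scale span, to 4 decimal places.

Rounding → worst-case error = ½ LSB = V_FS/2^12, so 100/4096 = 0.0244141 % of full scale.

0.0244 %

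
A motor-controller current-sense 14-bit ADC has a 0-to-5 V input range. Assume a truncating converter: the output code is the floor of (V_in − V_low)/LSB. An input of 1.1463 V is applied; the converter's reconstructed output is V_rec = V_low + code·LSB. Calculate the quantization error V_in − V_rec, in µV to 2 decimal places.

59.77 µV

LSB = 5/2^14 = 305.18 µV.
(1.1463 − 0)/0.000305176 = 3756.1958; ⌊·⌋ gives code 3756.
V_rec = 0 + 3756·0.000305176 = 1.1462402 V.
Error = 1.1463 − 1.1462402 = 5.97656e-05 V = 59.77 µV.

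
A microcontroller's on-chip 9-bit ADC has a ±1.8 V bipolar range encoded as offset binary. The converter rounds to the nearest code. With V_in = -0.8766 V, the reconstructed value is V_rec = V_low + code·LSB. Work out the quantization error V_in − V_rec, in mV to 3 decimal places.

One LSB is 3.6 V / 512 = 7.031 mV.
(V_in − V_low)/LSB = (-0.8766 − (−1.8))/0.00703125 = 131.3280 → code 131 (round).
Code 131 maps back to (−1.8) + 131×0.00703125 V = -0.87890625 V.
V_in − V_rec = 0.00230625 V = 2.306 mV.

2.306 mV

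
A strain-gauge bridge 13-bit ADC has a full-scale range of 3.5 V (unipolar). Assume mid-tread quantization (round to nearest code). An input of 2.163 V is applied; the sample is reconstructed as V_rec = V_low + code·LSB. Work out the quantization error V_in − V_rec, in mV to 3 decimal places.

-0.147 mV

LSB = 3.5/2^13 = 427.25 µV.
Scaled input = 5062.6560 LSBs, so code = 5063.
V_rec = 0 + 5063·0.000427246 = 2.163147 V.
V_in − V_rec = -0.000146973 V = -0.147 mV.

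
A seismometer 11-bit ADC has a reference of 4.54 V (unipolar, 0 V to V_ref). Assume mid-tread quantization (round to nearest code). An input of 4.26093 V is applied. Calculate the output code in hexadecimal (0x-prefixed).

code 0x782 (decimal 1922)

LSB = 4.54 V / 2048 = 2.217 mV.
Input sits at 1922.111 steps above V_low.
round(1922.111) = 1922.
In hexadecimal (0x-prefixed): 0x782.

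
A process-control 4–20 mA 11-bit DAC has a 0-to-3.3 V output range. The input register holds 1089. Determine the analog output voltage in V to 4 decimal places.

1.7547 V

LSB = 3.3 V / 2^11 = 1.611 mV.
V_out = 0 + 1089 × 0.00161133 V = 1.75474 V.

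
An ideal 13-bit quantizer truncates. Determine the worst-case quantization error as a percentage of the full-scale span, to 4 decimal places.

Truncating → worst-case error = 1 LSB = V_FS/2^13, so 100/8192 = 0.012207 % of full scale.

0.0122 %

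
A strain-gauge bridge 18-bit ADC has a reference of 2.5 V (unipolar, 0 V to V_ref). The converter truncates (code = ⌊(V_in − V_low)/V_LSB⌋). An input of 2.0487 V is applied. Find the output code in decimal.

Full-scale span = 2.5 V; LSB = 2.5/2^18 = 9.54 µV.
(V_in − V_low)/LSB = (2.0487 − 0) / 9.53674e-06 = 214821.765.
So the output code is 214821.

code 214821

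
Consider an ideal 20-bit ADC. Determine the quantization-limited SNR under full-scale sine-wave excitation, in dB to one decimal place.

122.2 dB

SNR ≈ 6.02·N + 1.76 dB = 6.02·20 + 1.76 = 122.16 dB.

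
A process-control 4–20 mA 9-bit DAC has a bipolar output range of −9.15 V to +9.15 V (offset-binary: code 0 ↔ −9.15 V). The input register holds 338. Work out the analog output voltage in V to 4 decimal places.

LSB = 18.3 V / 2^9 = 35.742 mV.
V_out = (−9.15) + 338 × 0.0357422 V = 2.93086 V.

2.9309 V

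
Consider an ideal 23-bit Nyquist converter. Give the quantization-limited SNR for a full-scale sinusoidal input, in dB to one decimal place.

140.2 dB

SNR ≈ 6.02·N + 1.76 dB = 6.02·23 + 1.76 = 140.22 dB.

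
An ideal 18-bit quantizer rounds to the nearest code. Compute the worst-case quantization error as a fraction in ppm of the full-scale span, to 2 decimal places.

Rounding → worst-case error = ½ LSB = V_FS/2^19, so 1e+06/524288 = 1.90735 ppm of full scale.

1.91 ppm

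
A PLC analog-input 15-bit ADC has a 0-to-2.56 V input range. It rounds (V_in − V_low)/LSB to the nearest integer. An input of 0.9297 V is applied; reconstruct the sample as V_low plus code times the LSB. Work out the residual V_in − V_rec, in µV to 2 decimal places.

12.50 µV

Step size: 2.56 V ÷ 2^15 = 78.12 µV.
Scaled input = 11900.1600 LSBs, so code = 11900.
Reconstructed: 0.9296875 V.
Error = 0.9297 − 0.9296875 = 1.25e-05 V = 12.50 µV.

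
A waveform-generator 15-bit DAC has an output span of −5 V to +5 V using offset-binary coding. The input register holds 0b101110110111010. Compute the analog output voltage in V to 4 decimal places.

LSB = 10 V / 2^15 = 305.18 µV.
Code 0b101110110111010 = 23994 decimal.
V_out = (−5) + 23994 × 0.000305176 V = 2.32239 V.

2.3224 V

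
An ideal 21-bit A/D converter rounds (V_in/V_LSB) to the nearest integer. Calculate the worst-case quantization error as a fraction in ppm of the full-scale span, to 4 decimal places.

0.2384 ppm

Rounding → worst-case error = ½ LSB = V_FS/2^22, so 1e+06/4194304 = 0.238419 ppm of full scale.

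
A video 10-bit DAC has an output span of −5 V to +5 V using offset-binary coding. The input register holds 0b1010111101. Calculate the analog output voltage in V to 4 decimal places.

LSB = 10 V / 2^10 = 9.766 mV.
Code 0b1010111101 = 701 decimal.
V_out = (−5) + 701 × 0.00976562 V = 1.8457 V.

1.8457 V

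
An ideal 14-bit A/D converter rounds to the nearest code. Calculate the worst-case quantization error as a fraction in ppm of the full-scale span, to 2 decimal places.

30.52 ppm

Rounding → worst-case error = ½ LSB = V_FS/2^15, so 1e+06/32768 = 30.5176 ppm of full scale.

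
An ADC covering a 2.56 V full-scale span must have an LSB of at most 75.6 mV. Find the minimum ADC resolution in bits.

6 bits

Number of steps required ≥ 2.56 V / 75.6 mV = 33.86.
Need 2^N ≥ 33.86; 2^5 = 32, 2^6 = 64.
Minimum N = 6.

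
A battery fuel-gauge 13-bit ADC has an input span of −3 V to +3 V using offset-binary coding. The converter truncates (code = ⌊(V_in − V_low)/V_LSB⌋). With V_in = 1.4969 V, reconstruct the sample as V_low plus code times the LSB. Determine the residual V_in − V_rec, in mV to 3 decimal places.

Step size: 6 V ÷ 2^13 = 0.732 mV.
Scaled input = 6139.7675 LSBs, so code = 6139.
V_rec = (−3) + 6139·0.000732422 = 1.4963379 V.
V_in − V_rec = 0.000562109 V = 0.562 mV.

0.562 mV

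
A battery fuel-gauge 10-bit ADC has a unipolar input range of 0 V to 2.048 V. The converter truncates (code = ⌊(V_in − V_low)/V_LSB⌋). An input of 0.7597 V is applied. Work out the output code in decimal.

code 379

With 1024 levels over 2.048 V, one step is 2.000 mV.
(V_in − V_low)/LSB = (0.7597 − 0) / 0.002 = 379.850.
So the output code is 379.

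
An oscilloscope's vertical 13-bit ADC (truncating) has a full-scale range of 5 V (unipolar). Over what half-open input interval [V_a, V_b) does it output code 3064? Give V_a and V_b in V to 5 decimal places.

[1.87012 V, 1.87073 V)

LSB = 5/2^13 = 0.610 mV.
V_a = V_low + 3064·LSB = 1.87012 V; V_b = V_low + 3065·LSB = 1.87073 V.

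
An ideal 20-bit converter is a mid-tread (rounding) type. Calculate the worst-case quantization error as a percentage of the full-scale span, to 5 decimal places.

0.00005 %

Rounding → worst-case error = ½ LSB = V_FS/2^21, so 100/2097152 = 4.76837e-05 % of full scale.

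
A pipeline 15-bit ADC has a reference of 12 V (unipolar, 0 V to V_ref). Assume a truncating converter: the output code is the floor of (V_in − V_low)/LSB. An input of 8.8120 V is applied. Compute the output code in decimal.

LSB = 12 V / 32768 = 366.21 µV.
(8.8120 − 0) / 0.000366211 = 24062.635 LSBs.
So the output code is 24062.

code 24062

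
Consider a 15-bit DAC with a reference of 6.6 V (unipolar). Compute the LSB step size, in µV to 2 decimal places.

Full-scale span = 6.6 V.
LSB = 6.6 / 2^15 = 6.6 / 32768 = 0.000201416 V = 201.42 µV.

201.42 µV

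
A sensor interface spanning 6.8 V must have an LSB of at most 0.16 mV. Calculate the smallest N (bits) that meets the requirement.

16 bits

Number of steps required ≥ 6.8 V / 0.16 mV = 42500.00.
Need 2^N ≥ 42500.00; 2^15 = 32768, 2^16 = 65536.
Minimum N = 16.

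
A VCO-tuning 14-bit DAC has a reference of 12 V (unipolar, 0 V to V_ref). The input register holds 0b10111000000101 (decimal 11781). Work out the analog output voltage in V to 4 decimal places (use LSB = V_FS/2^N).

LSB = 12 V / 2^14 = 0.732 mV.
Code 0b10111000000101 = 11781 decimal.
V_out = 0 + 11781 × 0.000732422 V = 8.62866 V.

8.6287 V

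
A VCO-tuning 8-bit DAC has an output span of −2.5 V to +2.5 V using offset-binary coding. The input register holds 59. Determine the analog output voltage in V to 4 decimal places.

LSB = 5 V / 2^8 = 19.531 mV.
V_out = (−2.5) + 59 × 0.0195312 V = -1.34766 V.

-1.3477 V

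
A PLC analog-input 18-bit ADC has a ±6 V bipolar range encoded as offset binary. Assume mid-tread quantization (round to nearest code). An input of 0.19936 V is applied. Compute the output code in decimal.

code 135427

With 262144 levels over 12 V, one step is 45.78 µV.
(0.19936 − (−6)) / 4.57764e-05 = 135427.086 LSBs.
Round → code 135427.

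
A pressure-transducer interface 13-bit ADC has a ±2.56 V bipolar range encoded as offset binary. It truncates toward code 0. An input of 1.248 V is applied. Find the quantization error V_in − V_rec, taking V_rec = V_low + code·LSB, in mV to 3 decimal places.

0.500 mV

LSB = 5.12/2^13 = 0.625 mV.
(1.248 − (−2.56))/0.000625 = 6092.8000; ⌊·⌋ gives code 6092.
Reconstructed: 1.2475 V.
V_in − V_rec = 0.0005 V = 0.500 mV.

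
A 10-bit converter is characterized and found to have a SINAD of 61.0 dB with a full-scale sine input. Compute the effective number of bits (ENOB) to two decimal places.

ENOB = (SINAD − 1.76) / 6.02 = (61.0 − 1.76)/6.02 = 9.841.

9.84 bits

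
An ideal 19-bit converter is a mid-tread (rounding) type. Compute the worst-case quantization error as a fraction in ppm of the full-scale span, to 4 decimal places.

0.9537 ppm

Rounding → worst-case error = ½ LSB = V_FS/2^20, so 1e+06/1048576 = 0.953674 ppm of full scale.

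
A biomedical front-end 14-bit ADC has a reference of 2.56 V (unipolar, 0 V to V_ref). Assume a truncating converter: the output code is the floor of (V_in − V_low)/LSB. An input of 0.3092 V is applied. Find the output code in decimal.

code 1978

LSB = 2.56 V / 16384 = 156.25 µV.
(V_in − V_low)/LSB = (0.3092 − 0) / 0.00015625 = 1978.880.
Floor → code 1978.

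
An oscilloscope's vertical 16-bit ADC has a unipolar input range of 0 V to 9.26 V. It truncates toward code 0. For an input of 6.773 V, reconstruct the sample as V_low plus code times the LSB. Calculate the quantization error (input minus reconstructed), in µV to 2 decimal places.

99.00 µV

One LSB is 9.26 V / 65536 = 141.30 µV.
Scaled input = 47934.7006 LSBs, so code = 47934.
V_rec = 0 + 47934·0.000141296 = 6.772901 V.
Difference: 9.8999e-05 V → 99.00 µV.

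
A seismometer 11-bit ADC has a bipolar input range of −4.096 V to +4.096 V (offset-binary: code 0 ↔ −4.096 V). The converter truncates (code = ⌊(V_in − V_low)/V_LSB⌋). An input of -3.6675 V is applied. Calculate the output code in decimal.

code 107

LSB = 8.192 V / 2048 = 4.000 mV.
Input sits at 107.125 steps above V_low.
⌊·⌋(107.125) = 107.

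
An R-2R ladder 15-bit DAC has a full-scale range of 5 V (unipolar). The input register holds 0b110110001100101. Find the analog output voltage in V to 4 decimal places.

LSB = 5 V / 2^15 = 152.59 µV.
Code 0b110110001100101 = 27749 decimal.
V_out = 0 + 27749 × 0.000152588 V = 4.23416 V.

4.2342 V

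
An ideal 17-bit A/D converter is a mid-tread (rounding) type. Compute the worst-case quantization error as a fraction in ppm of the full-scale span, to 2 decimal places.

3.81 ppm

Rounding → worst-case error = ½ LSB = V_FS/2^18, so 1e+06/262144 = 3.8147 ppm of full scale.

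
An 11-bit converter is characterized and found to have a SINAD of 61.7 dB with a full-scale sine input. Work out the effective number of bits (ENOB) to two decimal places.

ENOB = (SINAD − 1.76) / 6.02 = (61.7 − 1.76)/6.02 = 9.957.

9.96 bits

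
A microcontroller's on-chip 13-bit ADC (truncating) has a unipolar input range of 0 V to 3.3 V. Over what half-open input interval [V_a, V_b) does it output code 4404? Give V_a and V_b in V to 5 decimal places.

[1.77407 V, 1.77448 V)

LSB = 3.3/2^13 = 402.83 µV.
V_a = V_low + 4404·LSB = 1.77407 V; V_b = V_low + 4405·LSB = 1.77448 V.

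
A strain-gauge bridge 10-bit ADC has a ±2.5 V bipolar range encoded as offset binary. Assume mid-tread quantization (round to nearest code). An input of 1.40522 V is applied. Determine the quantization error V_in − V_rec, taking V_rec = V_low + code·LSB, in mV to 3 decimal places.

LSB = 5/2^10 = 4.883 mV.
(1.40522 − (−2.5))/0.00488281 = 799.7891; round gives code 800.
Code 800 maps back to (−2.5) + 800×0.00488281 V = 1.40625 V.
V_in − V_rec = -0.00103 V = -1.030 mV.

-1.030 mV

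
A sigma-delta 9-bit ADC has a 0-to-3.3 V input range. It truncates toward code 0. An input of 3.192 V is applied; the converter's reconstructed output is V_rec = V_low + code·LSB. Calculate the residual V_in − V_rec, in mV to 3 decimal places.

1.570 mV

One LSB is 3.3 V / 512 = 6.445 mV.
Scaled input = 495.2436 LSBs, so code = 495.
Reconstructed: 3.1904297 V.
V_in − V_rec = 0.00157031 V = 1.570 mV.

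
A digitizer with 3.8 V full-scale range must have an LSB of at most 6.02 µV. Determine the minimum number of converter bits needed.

Number of steps required ≥ 3.8 V / 6.02 µV = 631229.24.
Need 2^N ≥ 631229.24; 2^19 = 524288, 2^20 = 1048576.
Minimum N = 20.

20 bits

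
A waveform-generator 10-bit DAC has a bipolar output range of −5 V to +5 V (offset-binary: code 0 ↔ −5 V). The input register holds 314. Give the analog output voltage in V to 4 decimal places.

-1.9336 V

LSB = 10 V / 2^10 = 9.766 mV.
V_out = (−5) + 314 × 0.00976562 V = -1.93359 V.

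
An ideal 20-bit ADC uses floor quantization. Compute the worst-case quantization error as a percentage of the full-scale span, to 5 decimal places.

0.00010 %

Truncating → worst-case error = 1 LSB = V_FS/2^20, so 100/1048576 = 9.53674e-05 % of full scale.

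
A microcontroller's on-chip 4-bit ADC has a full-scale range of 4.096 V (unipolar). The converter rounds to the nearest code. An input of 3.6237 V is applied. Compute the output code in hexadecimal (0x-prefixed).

code 0xE (decimal 14)

With 16 levels over 4.096 V, one step is 256.000 mV.
Input sits at 14.155 steps above V_low.
Round → code 14.
In hexadecimal (0x-prefixed): 0xE.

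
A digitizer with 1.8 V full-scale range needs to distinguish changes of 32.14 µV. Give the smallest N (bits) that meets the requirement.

16 bits

Number of steps required ≥ 1.8 V / 32.14 µV = 56004.98.
Need 2^N ≥ 56004.98; 2^15 = 32768, 2^16 = 65536.
Minimum N = 16.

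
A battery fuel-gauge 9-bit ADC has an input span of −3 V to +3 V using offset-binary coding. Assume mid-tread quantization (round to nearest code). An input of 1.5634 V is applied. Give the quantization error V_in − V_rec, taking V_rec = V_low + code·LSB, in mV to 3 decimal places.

Step size: 6 V ÷ 2^9 = 11.719 mV.
(V_in − V_low)/LSB = (1.5634 − (−3))/0.0117188 = 389.4101 → code 389 (round).
Reconstructed: 1.5585938 V.
Difference: 0.00480625 V → 4.806 mV.

4.806 mV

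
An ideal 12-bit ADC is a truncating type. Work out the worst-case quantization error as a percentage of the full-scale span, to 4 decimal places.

0.0244 %

Truncating → worst-case error = 1 LSB = V_FS/2^12, so 100/4096 = 0.0244141 % of full scale.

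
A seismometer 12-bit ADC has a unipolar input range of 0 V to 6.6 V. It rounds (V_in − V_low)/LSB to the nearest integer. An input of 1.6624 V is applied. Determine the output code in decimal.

code 1032

With 4096 levels over 6.6 V, one step is 1.611 mV.
(1.6624 − 0) / 0.00161133 = 1031.696 LSBs.
So the output code is 1032.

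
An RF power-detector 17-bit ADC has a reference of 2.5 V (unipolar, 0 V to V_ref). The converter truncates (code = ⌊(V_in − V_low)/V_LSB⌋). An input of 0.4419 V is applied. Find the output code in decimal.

LSB = 2.5 V / 131072 = 19.07 µV.
(V_in − V_low)/LSB = (0.4419 − 0) / 1.90735e-05 = 23168.287.
⌊·⌋(23168.287) = 23168.

code 23168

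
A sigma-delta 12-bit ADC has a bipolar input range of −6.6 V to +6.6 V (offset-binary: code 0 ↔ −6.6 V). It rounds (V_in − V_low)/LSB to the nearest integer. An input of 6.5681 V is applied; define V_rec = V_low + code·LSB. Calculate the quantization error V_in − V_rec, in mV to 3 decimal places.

0.327 mV

One LSB is 13.2 V / 4096 = 3.223 mV.
(V_in − V_low)/LSB = (6.5681 − (−6.6))/0.00322266 = 4086.1013 → code 4086 (round).
Code 4086 maps back to (−6.6) + 4086×0.00322266 V = 6.5677734 V.
Error = 6.5681 − 6.5677734 = 0.000326562 V = 0.327 mV.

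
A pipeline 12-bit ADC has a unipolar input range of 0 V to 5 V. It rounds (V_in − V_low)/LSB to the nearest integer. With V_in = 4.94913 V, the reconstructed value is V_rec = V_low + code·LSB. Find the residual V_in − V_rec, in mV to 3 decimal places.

0.400 mV

Step size: 5 V ÷ 2^12 = 1.221 mV.
(V_in − V_low)/LSB = (4.94913 − 0)/0.0012207 = 4054.3273 → code 4054 (round).
V_rec = 0 + 4054·0.0012207 = 4.9487305 V.
V_in − V_rec = 0.000399531 V = 0.400 mV.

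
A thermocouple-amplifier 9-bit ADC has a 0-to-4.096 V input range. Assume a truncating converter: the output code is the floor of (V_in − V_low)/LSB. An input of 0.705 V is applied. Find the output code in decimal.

code 88

LSB = 4.096 V / 512 = 8.000 mV.
(V_in − V_low)/LSB = (0.705 − 0) / 0.008 = 88.125.
⌊·⌋(88.125) = 88.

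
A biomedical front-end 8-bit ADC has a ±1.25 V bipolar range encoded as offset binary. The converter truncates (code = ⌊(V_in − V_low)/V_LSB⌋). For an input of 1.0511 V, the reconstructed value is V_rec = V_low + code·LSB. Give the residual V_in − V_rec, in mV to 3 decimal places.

LSB = 2.5/2^8 = 9.766 mV.
Scaled input = 235.6326 LSBs, so code = 235.
V_rec = (−1.25) + 235·0.00976562 = 1.0449219 V.
V_in − V_rec = 0.00617812 V = 6.178 mV.

6.178 mV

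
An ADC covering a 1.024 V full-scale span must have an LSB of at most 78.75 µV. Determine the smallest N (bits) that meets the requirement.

14 bits

Number of steps required ≥ 1.024 V / 78.75 µV = 13003.17.
Need 2^N ≥ 13003.17; 2^13 = 8192, 2^14 = 16384.
Minimum N = 14.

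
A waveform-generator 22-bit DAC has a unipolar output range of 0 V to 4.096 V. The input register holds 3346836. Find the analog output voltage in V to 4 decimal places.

3.2684 V

LSB = 4.096 V / 2^22 = 0.98 µV.
V_out = 0 + 3346836 × 9.76563e-07 V = 3.26839 V.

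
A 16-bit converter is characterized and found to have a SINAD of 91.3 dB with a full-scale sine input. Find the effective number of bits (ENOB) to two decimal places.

14.87 bits

ENOB = (SINAD − 1.76) / 6.02 = (91.3 − 1.76)/6.02 = 14.874.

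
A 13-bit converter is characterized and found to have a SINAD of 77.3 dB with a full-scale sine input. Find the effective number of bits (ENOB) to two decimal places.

12.55 bits

ENOB = (SINAD − 1.76) / 6.02 = (77.3 − 1.76)/6.02 = 12.548.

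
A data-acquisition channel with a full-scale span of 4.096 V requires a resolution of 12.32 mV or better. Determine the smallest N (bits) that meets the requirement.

9 bits

Number of steps required ≥ 4.096 V / 12.32 mV = 332.47.
Need 2^N ≥ 332.47; 2^8 = 256, 2^9 = 512.
Minimum N = 9.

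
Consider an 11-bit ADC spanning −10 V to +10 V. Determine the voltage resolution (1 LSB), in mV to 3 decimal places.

9.766 mV

Full-scale span = 20 V.
LSB = 20 / 2^11 = 20 / 2048 = 0.00976562 V = 9.766 mV.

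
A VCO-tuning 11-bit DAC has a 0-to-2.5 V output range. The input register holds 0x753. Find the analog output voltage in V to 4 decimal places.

2.2888 V

LSB = 2.5 V / 2^11 = 1.221 mV.
Code 0x753 = 1875 decimal.
V_out = 0 + 1875 × 0.0012207 V = 2.28882 V.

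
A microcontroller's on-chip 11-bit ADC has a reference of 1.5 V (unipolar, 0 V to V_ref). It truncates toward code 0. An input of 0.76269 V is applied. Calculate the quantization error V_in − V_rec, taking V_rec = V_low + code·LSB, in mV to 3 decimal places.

0.239 mV

One LSB is 1.5 V / 2048 = 0.732 mV.
(0.76269 − 0)/0.000732422 = 1041.3261; ⌊·⌋ gives code 1041.
Reconstructed: 0.76245117 V.
V_in − V_rec = 0.000238828 V = 0.239 mV.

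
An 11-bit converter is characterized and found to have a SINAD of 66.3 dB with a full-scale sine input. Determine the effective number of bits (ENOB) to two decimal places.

10.72 bits

ENOB = (SINAD − 1.76) / 6.02 = (66.3 − 1.76)/6.02 = 10.721.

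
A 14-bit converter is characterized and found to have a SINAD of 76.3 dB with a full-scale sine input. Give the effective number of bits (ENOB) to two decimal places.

ENOB = (SINAD − 1.76) / 6.02 = (76.3 − 1.76)/6.02 = 12.382.

12.38 bits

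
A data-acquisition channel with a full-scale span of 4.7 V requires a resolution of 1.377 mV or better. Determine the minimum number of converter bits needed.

12 bits

Number of steps required ≥ 4.7 V / 1.377 mV = 3413.22.
Need 2^N ≥ 3413.22; 2^11 = 2048, 2^12 = 4096.
Minimum N = 12.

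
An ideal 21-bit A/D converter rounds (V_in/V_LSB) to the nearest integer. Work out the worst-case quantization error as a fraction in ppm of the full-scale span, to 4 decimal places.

Rounding → worst-case error = ½ LSB = V_FS/2^22, so 1e+06/4194304 = 0.238419 ppm of full scale.

0.2384 ppm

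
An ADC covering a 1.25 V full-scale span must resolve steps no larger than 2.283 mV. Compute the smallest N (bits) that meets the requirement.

10 bits

Number of steps required ≥ 1.25 V / 2.283 mV = 547.53.
Need 2^N ≥ 547.53; 2^9 = 512, 2^10 = 1024.
Minimum N = 10.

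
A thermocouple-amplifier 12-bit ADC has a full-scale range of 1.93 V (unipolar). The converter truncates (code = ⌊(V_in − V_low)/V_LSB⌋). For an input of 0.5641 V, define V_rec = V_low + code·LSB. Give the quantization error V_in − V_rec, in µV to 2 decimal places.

83.89 µV

One LSB is 1.93 V / 4096 = 471.19 µV.
(0.5641 − 0)/0.000471191 = 1197.1780; ⌊·⌋ gives code 1197.
V_rec = 0 + 1197·0.000471191 = 0.56401611 V.
V_in − V_rec = 8.38867e-05 V = 83.89 µV.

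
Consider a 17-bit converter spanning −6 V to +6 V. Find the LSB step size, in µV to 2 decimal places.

91.55 µV

Full-scale span = 12 V.
LSB = 12 / 2^17 = 12 / 131072 = 9.15527e-05 V = 91.55 µV.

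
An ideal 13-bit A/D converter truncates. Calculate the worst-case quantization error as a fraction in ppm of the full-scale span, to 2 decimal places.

Truncating → worst-case error = 1 LSB = V_FS/2^13, so 1e+06/8192 = 122.07 ppm of full scale.

122.07 ppm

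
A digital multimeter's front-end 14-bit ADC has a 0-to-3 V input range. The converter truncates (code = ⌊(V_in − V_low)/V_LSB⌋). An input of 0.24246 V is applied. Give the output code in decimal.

code 1324

With 16384 levels over 3 V, one step is 183.11 µV.
(V_in − V_low)/LSB = (0.24246 − 0) / 0.000183105 = 1324.155.
Floor → code 1324.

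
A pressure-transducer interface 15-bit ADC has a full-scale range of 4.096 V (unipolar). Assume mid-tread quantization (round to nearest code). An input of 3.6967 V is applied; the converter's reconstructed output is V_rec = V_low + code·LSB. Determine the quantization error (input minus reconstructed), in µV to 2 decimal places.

-50.00 µV

One LSB is 4.096 V / 32768 = 125.00 µV.
Scaled input = 29573.6000 LSBs, so code = 29574.
Reconstructed: 3.69675 V.
Error = 3.6967 − 3.69675 = -5e-05 V = -50.00 µV.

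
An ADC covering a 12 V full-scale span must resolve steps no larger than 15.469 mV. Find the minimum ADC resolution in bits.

10 bits

Number of steps required ≥ 12 V / 15.469 mV = 775.75.
Need 2^N ≥ 775.75; 2^9 = 512, 2^10 = 1024.
Minimum N = 10.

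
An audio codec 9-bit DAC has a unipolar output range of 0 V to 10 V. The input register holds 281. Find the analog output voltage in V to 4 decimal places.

LSB = 10 V / 2^9 = 19.531 mV.
V_out = 0 + 281 × 0.0195312 V = 5.48828 V.

5.4883 V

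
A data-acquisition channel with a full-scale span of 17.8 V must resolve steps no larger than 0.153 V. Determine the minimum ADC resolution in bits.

7 bits

Number of steps required ≥ 17.8 V / 0.153 V = 116.34.
Need 2^N ≥ 116.34; 2^6 = 64, 2^7 = 128.
Minimum N = 7.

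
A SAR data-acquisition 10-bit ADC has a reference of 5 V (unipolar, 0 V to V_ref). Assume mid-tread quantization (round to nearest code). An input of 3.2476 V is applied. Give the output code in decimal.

With 1024 levels over 5 V, one step is 4.883 mV.
(3.2476 − 0) / 0.00488281 = 665.108 LSBs.
So the output code is 665.

code 665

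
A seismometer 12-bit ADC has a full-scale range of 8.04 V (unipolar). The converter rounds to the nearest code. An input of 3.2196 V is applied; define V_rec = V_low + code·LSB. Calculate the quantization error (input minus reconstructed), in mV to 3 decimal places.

0.459 mV

Step size: 8.04 V ÷ 2^12 = 1.963 mV.
(3.2196 − 0)/0.00196289 = 1640.2340; round gives code 1640.
Reconstructed: 3.2191406 V.
Difference: 0.000459375 V → 0.459 mV.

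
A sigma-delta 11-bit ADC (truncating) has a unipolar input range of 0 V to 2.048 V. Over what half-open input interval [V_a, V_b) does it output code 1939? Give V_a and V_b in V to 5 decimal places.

[1.93900 V, 1.94000 V)

LSB = 2.048/2^11 = 1.000 mV.
V_a = V_low + 1939·LSB = 1.939 V; V_b = V_low + 1940·LSB = 1.94 V.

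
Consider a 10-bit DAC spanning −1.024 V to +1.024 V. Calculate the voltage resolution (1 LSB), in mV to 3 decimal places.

2.000 mV

Full-scale span = 2.048 V.
LSB = 2.048 / 2^10 = 2.048 / 1024 = 0.002 V = 2.000 mV.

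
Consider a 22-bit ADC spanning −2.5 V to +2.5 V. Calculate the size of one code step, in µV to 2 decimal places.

1.19 µV

Full-scale span = 5 V.
LSB = 5 / 2^22 = 5 / 4194304 = 1.19209e-06 V = 1.19 µV.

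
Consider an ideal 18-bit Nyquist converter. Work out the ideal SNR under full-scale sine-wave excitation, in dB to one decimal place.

SNR ≈ 6.02·N + 1.76 dB = 6.02·18 + 1.76 = 110.12 dB.

110.1 dB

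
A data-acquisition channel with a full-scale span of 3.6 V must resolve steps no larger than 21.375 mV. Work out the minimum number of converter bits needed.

8 bits

Number of steps required ≥ 3.6 V / 21.375 mV = 168.42.
Need 2^N ≥ 168.42; 2^7 = 128, 2^8 = 256.
Minimum N = 8.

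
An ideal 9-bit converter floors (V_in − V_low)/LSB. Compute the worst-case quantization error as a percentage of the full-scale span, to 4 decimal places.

0.1953 %

Truncating → worst-case error = 1 LSB = V_FS/2^9, so 100/512 = 0.195312 % of full scale.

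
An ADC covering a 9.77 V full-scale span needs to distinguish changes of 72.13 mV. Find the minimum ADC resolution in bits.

8 bits

Number of steps required ≥ 9.77 V / 72.13 mV = 135.45.
Need 2^N ≥ 135.45; 2^7 = 128, 2^8 = 256.
Minimum N = 8.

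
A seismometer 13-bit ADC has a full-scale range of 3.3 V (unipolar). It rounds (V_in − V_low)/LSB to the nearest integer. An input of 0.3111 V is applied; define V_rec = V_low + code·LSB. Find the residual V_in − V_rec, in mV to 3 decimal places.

0.114 mV

One LSB is 3.3 V / 8192 = 402.83 µV.
Scaled input = 772.2822 LSBs, so code = 772.
V_rec = 0 + 772·0.000402832 = 0.31098633 V.
Error = 0.3111 − 0.31098633 = 0.000113672 V = 0.114 mV.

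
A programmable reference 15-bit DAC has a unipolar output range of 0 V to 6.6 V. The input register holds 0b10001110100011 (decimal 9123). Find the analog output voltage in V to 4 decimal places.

LSB = 6.6 V / 2^15 = 201.42 µV.
Code 0b10001110100011 = 9123 decimal.
V_out = 0 + 9123 × 0.000201416 V = 1.83752 V.

1.8375 V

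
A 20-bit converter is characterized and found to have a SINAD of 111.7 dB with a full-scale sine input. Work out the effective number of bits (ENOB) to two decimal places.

ENOB = (SINAD − 1.76) / 6.02 = (111.7 − 1.76)/6.02 = 18.262.

18.26 bits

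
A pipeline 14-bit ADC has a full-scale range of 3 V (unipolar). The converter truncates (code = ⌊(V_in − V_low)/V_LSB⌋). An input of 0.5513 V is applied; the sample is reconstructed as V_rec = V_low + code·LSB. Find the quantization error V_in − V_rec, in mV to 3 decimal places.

0.153 mV

Step size: 3 V ÷ 2^14 = 183.11 µV.
Scaled input = 3010.8331 LSBs, so code = 3010.
Code 3010 maps back to 0 + 3010×0.000183105 V = 0.55114746 V.
Difference: 0.000152539 V → 0.153 mV.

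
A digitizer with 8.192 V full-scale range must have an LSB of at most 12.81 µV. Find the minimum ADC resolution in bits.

20 bits

Number of steps required ≥ 8.192 V / 12.81 µV = 639500.39.
Need 2^N ≥ 639500.39; 2^19 = 524288, 2^20 = 1048576.
Minimum N = 20.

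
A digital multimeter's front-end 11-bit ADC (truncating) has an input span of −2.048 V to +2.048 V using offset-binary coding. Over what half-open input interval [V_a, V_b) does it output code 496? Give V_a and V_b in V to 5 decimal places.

[-1.05600 V, -1.05400 V)

LSB = 4.096/2^11 = 2.000 mV.
V_a = V_low + 496·LSB = -1.056 V; V_b = V_low + 497·LSB = -1.054 V.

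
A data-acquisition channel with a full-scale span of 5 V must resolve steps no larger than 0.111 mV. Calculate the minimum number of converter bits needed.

16 bits

Number of steps required ≥ 5 V / 0.111 mV = 45045.05.
Need 2^N ≥ 45045.05; 2^15 = 32768, 2^16 = 65536.
Minimum N = 16.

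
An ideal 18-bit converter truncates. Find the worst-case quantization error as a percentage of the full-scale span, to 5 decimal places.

0.00038 %

Truncating → worst-case error = 1 LSB = V_FS/2^18, so 100/262144 = 0.00038147 % of full scale.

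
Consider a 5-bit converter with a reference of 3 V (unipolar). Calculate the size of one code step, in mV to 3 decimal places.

93.750 mV

Full-scale span = 3 V.
LSB = 3 / 2^5 = 3 / 32 = 0.09375 V = 93.750 mV.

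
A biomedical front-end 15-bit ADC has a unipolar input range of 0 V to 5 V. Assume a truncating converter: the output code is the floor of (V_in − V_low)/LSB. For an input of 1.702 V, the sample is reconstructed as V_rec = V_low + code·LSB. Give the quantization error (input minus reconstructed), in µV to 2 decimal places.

34.67 µV

One LSB is 5 V / 32768 = 152.59 µV.
(V_in − V_low)/LSB = (1.702 − 0)/0.000152588 = 11154.2272 → code 11154 (floor).
Reconstructed: 1.7019653 V.
V_in − V_rec = 3.4668e-05 V = 34.67 µV.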